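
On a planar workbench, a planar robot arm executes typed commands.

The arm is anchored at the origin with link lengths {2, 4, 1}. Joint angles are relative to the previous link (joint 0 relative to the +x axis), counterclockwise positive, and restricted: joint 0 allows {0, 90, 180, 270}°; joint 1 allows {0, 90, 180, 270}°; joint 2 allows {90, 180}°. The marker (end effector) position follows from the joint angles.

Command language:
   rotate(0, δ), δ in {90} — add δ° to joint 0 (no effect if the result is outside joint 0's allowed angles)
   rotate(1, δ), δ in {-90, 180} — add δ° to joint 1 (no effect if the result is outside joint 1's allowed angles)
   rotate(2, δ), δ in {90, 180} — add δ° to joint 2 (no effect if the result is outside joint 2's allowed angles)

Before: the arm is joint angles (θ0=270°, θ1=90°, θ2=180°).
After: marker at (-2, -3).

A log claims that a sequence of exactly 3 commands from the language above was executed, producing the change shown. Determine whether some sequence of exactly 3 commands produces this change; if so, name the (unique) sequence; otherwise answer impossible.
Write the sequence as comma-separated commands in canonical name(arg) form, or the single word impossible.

initial: joint angles (θ0=270°, θ1=90°, θ2=180°)
1. rotate(0, 90) → joint angles (θ0=0°, θ1=90°, θ2=180°)
2. rotate(0, 90) → joint angles (θ0=90°, θ1=90°, θ2=180°)
3. rotate(0, 90) → joint angles (θ0=180°, θ1=90°, θ2=180°)
uniquely the one of 125 3-step routes that fits.

rotate(0, 90), rotate(0, 90), rotate(0, 90)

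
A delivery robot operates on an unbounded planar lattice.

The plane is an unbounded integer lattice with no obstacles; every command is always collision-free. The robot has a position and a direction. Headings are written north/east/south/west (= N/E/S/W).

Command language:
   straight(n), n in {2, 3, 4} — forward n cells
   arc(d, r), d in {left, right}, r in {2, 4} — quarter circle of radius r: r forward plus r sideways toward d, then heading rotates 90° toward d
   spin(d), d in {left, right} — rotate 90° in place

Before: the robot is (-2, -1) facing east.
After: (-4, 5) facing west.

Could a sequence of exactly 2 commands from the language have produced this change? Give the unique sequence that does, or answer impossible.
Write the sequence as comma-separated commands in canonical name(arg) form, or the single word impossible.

arc(left, 2), arc(left, 4)

key: position moved to (-4,5) AND the heading swung to W — translation plus rotation needed
start: (-2, -1) facing east
t=1 arc(left, 2) ⇒ (0, 1) facing north
t=2 arc(left, 4) ⇒ (-4, 5) facing west
all 81 alternatives checked — unique.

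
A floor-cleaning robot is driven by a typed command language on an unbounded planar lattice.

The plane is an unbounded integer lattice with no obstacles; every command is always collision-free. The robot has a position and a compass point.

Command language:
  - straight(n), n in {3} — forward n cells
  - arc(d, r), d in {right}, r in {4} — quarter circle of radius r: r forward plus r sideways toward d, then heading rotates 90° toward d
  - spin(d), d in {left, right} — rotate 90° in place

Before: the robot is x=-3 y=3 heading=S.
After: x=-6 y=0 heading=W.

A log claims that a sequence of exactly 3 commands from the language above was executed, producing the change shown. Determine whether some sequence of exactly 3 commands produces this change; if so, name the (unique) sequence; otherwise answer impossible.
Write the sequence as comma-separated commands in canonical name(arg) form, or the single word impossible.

straight(3), spin(right), straight(3)

key: cell and facing (now W) both changed — the 3 commands mix motion and turning
from: x=-3 y=3 heading=S
1. straight(3) → x=-3 y=0 heading=S
2. spin(right) → x=-3 y=0 heading=W
3. straight(3) → x=-6 y=0 heading=W
no other 3-command option fits: unique.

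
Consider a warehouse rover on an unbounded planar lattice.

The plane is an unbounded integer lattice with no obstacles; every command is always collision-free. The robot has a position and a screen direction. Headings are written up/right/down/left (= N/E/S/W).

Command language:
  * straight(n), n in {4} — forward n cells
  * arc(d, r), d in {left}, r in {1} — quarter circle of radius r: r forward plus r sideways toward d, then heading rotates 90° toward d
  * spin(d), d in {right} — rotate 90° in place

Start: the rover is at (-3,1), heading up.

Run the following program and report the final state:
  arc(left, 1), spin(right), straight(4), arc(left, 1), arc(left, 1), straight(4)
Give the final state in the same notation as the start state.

at (-6,2), heading down

t0: at (-3,1), heading up
t=1 arc(left, 1) ⇒ at (-4,2), heading left
t=2 spin(right) ⇒ at (-4,2), heading up
t=3 straight(4) ⇒ at (-4,6), heading up
t=4 arc(left, 1) ⇒ at (-5,7), heading left
t=5 arc(left, 1) ⇒ at (-6,6), heading down
t=6 straight(4) ⇒ at (-6,2), heading down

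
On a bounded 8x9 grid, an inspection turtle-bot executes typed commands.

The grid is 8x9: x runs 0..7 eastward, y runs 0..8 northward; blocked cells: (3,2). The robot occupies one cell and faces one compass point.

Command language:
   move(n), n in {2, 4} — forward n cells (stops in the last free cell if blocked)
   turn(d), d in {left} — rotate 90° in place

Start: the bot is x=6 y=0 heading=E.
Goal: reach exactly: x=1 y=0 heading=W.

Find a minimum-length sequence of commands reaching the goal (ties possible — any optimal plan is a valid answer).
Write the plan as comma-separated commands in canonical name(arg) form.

begin: x=6 y=0 heading=E
[1] after move(2): x=7 y=0 heading=E
[2] after turn(left): x=7 y=0 heading=N
[3] after turn(left): x=7 y=0 heading=W
[4] after move(2): x=5 y=0 heading=W
[5] after move(4): x=1 y=0 heading=W
shorter routes all fall short; 5 is best.

move(2), turn(left), turn(left), move(2), move(4)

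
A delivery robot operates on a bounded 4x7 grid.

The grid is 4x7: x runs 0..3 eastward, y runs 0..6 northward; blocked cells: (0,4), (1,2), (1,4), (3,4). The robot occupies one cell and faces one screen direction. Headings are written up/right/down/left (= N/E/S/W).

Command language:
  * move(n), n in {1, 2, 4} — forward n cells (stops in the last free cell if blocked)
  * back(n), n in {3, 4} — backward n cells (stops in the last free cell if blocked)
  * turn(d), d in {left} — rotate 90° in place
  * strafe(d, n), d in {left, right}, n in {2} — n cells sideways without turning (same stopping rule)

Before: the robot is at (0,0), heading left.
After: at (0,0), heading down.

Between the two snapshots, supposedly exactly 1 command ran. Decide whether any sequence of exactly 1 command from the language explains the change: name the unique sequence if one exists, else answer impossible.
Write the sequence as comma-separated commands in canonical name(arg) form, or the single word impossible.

turn(left)

key: parked at (0,0) the whole time — nothing moves the robot
t0: at (0,0), heading left
[1] after turn(left): at (0,0), heading down
no rival 1-sequence matches.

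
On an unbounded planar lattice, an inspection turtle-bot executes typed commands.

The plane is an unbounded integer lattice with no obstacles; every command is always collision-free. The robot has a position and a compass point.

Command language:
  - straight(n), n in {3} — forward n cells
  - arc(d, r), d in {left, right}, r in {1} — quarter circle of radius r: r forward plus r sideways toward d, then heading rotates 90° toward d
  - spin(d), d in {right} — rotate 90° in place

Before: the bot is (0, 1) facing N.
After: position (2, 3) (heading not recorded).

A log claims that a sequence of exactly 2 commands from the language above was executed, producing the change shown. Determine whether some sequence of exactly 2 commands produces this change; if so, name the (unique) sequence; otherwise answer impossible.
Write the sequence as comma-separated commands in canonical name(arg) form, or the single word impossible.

key: order matters: swapping arc(right, 1) and arc(left, 1) lands elsewhere
t0: (0, 1) facing N
step 1 (arc(right, 1)): (1, 2) facing E
step 2 (arc(left, 1)): (2, 3) facing N
uniquely the one of 16 2-step routes that fits.

arc(right, 1), arc(left, 1)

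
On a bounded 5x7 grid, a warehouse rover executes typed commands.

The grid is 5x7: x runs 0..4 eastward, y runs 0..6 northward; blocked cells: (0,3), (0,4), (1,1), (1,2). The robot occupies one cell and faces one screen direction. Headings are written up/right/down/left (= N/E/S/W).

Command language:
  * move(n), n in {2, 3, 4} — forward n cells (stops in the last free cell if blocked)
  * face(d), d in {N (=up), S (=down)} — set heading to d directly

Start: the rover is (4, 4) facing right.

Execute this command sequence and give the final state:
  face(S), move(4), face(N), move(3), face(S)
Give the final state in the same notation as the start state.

initial: (4, 4) facing right
[1] after face(S): (4, 4) facing down
[2] after move(4): (4, 0) facing down
[3] after face(N): (4, 0) facing up
[4] after move(3): (4, 3) facing up
[5] after face(S): (4, 3) facing down

(4, 3) facing down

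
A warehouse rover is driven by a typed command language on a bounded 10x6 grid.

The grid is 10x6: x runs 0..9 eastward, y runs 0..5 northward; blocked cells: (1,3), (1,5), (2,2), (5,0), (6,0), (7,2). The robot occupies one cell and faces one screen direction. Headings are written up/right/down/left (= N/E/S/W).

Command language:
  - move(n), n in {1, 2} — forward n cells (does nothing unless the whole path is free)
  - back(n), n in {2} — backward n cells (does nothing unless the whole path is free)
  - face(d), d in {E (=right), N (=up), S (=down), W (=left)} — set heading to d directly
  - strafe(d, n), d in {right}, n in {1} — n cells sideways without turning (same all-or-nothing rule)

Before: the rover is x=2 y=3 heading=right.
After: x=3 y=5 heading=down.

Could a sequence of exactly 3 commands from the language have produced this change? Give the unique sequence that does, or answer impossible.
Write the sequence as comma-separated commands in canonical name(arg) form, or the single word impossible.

move(1), face(S), back(2)

key: cell and facing (now S) both changed — the 3 commands mix motion and turning
t0: x=2 y=3 heading=right
t=1 move(1) ⇒ x=3 y=3 heading=right
t=2 face(S) ⇒ x=3 y=3 heading=down
t=3 back(2) ⇒ x=3 y=5 heading=down
all 512 alternatives checked — unique.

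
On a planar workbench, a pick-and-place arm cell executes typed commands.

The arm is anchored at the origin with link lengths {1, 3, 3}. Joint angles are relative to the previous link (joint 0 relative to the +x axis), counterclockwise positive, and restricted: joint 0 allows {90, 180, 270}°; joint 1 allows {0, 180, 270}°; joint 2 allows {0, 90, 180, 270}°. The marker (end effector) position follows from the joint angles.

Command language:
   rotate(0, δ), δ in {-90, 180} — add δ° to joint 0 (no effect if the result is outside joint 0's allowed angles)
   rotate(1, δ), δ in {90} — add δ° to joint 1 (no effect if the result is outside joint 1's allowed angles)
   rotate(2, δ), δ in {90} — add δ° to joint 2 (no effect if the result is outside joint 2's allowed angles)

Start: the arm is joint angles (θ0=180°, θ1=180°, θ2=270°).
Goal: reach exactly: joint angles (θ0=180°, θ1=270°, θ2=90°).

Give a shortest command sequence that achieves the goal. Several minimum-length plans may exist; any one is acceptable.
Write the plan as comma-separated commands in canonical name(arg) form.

rotate(1, 90), rotate(2, 90), rotate(2, 90)

from: joint angles (θ0=180°, θ1=180°, θ2=270°)
[1] after rotate(1, 90): joint angles (θ0=180°, θ1=270°, θ2=270°)
[2] after rotate(2, 90): joint angles (θ0=180°, θ1=270°, θ2=0°)
[3] after rotate(2, 90): joint angles (θ0=180°, θ1=270°, θ2=90°)
shorter routes all fall short; 3 is best.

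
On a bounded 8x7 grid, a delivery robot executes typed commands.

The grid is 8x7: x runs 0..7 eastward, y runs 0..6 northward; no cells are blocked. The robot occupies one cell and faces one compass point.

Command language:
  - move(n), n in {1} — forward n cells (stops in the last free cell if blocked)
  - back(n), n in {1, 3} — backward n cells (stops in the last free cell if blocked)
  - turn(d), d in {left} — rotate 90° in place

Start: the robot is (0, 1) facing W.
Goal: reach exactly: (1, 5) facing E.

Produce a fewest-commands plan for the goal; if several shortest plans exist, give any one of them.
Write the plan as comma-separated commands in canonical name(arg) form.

turn(left), back(1), back(3), turn(left), move(1)

start: (0, 1) facing W
[1] after turn(left): (0, 1) facing S
[2] after back(1): (0, 2) facing S
[3] after back(3): (0, 5) facing S
[4] after turn(left): (0, 5) facing E
[5] after move(1): (1, 5) facing E
minimal: 5 command(s), checked below 5.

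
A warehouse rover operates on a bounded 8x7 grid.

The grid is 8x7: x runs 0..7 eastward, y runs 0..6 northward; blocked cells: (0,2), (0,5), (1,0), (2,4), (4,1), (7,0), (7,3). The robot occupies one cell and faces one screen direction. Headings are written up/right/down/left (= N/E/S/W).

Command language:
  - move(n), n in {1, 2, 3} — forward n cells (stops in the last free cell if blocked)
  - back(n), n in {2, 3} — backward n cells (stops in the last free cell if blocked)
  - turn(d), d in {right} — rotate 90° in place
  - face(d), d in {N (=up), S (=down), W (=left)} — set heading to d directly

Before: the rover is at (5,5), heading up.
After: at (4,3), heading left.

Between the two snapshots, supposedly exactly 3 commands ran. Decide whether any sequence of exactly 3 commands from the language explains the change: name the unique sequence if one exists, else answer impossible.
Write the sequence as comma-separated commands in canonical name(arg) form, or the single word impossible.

back(2), face(W), move(1)

key: position moved to (4,3) AND the heading swung to W — translation plus rotation needed
from: at (5,5), heading up
[1] after back(2): at (5,3), heading up
[2] after face(W): at (5,3), heading left
[3] after move(1): at (4,3), heading left
no other 3-command option fits: unique.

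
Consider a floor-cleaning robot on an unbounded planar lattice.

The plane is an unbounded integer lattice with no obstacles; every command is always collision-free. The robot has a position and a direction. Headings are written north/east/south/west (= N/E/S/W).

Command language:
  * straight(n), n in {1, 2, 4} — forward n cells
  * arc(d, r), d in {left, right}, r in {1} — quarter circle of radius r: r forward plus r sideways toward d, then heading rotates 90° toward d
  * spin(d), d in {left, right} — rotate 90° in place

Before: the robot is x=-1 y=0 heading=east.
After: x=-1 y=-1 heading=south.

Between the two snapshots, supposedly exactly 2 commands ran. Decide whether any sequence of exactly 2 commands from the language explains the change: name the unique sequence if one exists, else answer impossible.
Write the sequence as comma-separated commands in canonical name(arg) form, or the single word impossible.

spin(right), straight(1)

key: running straight(1) before spin(right) would end elsewhere — order is forced
begin: x=-1 y=0 heading=east
t=1 spin(right) ⇒ x=-1 y=0 heading=south
t=2 straight(1) ⇒ x=-1 y=-1 heading=south
no rival 2-sequence matches.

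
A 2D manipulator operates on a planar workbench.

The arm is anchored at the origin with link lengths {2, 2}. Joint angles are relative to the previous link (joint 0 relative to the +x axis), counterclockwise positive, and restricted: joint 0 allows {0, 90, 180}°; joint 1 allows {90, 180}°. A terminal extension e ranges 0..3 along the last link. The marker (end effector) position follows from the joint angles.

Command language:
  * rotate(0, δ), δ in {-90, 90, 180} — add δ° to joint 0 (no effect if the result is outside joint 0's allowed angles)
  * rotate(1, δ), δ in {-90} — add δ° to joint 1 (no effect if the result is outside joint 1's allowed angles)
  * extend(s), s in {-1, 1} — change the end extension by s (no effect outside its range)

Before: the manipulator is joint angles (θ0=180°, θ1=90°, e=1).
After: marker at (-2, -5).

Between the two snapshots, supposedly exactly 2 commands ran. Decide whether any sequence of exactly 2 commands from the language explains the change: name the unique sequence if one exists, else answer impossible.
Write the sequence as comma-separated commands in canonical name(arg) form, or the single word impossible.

extend(1), extend(1)

from: joint angles (θ0=180°, θ1=90°, e=1)
[1] after extend(1): joint angles (θ0=180°, θ1=90°, e=2)
[2] after extend(1): joint angles (θ0=180°, θ1=90°, e=3)
uniquely the one of 36 2-step routes that fits.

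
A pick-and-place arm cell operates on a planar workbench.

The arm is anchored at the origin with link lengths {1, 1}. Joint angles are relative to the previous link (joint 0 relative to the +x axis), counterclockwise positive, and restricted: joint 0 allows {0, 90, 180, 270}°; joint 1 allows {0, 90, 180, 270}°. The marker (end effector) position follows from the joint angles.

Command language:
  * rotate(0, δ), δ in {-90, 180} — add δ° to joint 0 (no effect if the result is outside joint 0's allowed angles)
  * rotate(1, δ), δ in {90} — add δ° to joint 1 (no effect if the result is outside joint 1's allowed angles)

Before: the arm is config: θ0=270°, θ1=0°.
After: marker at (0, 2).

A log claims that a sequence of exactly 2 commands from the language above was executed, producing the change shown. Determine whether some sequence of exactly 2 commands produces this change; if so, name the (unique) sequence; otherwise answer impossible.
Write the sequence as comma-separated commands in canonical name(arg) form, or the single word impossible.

t0: config: θ0=270°, θ1=0°
t=1 rotate(0, -90) ⇒ config: θ0=180°, θ1=0°
t=2 rotate(0, -90) ⇒ config: θ0=90°, θ1=0°
no other 2-command option fits: unique.

rotate(0, -90), rotate(0, -90)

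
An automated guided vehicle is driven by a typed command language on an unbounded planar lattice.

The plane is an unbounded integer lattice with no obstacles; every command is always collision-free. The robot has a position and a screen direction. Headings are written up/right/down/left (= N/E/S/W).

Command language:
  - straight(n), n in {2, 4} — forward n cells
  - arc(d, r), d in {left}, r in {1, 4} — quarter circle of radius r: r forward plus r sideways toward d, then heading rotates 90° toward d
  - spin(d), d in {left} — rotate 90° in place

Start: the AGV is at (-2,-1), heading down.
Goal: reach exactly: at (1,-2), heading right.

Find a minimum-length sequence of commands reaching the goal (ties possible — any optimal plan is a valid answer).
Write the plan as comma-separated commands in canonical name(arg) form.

start: at (-2,-1), heading down
t=1 arc(left, 1) ⇒ at (-1,-2), heading right
t=2 straight(2) ⇒ at (1,-2), heading right
no 1-step plan works, so 2 is optimal.

arc(left, 1), straight(2)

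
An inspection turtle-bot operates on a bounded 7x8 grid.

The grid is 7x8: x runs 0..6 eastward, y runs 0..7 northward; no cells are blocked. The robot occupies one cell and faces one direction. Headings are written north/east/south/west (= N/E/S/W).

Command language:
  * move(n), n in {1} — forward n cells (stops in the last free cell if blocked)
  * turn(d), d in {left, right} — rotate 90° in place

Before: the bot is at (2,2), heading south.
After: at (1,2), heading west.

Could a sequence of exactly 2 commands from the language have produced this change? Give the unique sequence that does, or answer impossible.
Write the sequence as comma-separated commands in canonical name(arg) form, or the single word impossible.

key: running move(1) before turn(right) would end elsewhere — order is forced
initial: at (2,2), heading south
[1] after turn(right): at (2,2), heading west
[2] after move(1): at (1,2), heading west
uniquely the one of 9 2-step routes that fits.

turn(right), move(1)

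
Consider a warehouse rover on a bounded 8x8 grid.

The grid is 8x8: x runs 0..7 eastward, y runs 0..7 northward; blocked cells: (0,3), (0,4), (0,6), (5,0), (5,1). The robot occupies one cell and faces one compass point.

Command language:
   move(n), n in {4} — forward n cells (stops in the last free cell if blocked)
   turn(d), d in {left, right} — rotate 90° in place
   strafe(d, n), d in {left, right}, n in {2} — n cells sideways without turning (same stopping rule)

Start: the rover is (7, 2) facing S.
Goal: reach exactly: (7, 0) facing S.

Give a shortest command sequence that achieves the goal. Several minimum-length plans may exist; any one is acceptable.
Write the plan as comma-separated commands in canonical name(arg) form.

initial: (7, 2) facing S
t=1 move(4) ⇒ (7, 0) facing S
no 0-step plan works, so 1 is optimal.

move(4)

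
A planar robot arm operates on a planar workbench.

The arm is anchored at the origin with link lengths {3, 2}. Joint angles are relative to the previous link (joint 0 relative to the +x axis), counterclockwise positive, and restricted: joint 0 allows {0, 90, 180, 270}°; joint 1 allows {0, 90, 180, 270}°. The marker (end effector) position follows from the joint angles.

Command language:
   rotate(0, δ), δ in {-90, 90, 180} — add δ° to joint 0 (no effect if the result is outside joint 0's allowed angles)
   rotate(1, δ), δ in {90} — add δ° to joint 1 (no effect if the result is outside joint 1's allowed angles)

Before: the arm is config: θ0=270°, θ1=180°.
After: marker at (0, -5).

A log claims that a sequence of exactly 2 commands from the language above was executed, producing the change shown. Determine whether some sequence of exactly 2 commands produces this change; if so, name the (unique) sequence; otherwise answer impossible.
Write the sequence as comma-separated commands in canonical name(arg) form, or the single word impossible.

t0: config: θ0=270°, θ1=180°
step 1 (rotate(1, 90)): config: θ0=270°, θ1=270°
step 2 (rotate(1, 90)): config: θ0=270°, θ1=0°
uniquely the one of 16 2-step routes that fits.

rotate(1, 90), rotate(1, 90)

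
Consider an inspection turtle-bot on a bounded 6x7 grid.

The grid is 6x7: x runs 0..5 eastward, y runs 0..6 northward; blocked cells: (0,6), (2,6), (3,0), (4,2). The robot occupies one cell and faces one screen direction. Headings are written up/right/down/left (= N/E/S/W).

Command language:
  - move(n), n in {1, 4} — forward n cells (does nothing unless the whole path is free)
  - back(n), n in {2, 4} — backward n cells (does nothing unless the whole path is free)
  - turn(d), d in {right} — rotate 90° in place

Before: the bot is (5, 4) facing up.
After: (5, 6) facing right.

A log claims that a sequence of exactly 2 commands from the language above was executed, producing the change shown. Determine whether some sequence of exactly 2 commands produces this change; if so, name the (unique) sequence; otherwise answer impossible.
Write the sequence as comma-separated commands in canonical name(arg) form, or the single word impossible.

no 2-step route produces this change.

impossible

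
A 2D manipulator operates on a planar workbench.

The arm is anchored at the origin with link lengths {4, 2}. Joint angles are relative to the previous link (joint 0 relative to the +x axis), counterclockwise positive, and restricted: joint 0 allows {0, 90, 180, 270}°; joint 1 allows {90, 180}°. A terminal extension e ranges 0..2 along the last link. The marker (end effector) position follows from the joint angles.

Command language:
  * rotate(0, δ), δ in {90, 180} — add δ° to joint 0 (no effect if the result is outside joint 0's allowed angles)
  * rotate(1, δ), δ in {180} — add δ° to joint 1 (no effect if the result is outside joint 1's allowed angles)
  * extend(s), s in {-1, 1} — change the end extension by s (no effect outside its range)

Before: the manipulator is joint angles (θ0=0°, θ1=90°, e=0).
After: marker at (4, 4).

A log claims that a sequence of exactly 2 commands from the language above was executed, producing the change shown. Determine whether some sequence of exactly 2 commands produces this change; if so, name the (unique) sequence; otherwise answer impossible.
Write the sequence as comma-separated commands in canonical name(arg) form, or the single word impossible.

extend(1), extend(1)

t0: joint angles (θ0=0°, θ1=90°, e=0)
1. extend(1) → joint angles (θ0=0°, θ1=90°, e=1)
2. extend(1) → joint angles (θ0=0°, θ1=90°, e=2)
no rival 2-sequence matches.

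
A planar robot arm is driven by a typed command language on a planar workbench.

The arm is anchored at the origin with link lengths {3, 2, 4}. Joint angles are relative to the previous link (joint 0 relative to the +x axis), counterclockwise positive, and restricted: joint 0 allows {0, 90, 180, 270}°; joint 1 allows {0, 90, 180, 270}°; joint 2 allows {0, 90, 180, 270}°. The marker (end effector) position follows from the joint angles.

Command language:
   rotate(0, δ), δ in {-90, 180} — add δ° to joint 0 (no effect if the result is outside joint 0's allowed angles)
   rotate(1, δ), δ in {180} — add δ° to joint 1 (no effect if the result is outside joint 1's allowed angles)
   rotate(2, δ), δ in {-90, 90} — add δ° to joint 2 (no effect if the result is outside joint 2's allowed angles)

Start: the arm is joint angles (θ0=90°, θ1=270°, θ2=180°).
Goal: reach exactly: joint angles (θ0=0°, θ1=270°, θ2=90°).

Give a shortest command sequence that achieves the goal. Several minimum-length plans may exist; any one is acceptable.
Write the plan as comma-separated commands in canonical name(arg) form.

rotate(0, -90), rotate(2, -90)

start: joint angles (θ0=90°, θ1=270°, θ2=180°)
step 1 (rotate(0, -90)): joint angles (θ0=0°, θ1=270°, θ2=180°)
step 2 (rotate(2, -90)): joint angles (θ0=0°, θ1=270°, θ2=90°)
no 1-step plan works, so 2 is optimal.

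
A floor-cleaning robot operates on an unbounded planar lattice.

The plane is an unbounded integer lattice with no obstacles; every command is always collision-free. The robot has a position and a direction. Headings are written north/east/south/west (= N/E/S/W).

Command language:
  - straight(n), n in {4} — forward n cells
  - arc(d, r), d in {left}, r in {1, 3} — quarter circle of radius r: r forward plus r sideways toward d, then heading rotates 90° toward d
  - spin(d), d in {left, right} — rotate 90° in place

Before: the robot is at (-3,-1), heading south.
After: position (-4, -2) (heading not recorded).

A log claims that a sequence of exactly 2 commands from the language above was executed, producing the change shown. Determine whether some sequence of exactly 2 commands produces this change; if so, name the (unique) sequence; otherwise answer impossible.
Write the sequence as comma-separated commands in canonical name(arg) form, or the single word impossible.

spin(right), arc(left, 1)

key: order matters: swapping spin(right) and arc(left, 1) lands elsewhere
initial: at (-3,-1), heading south
t=1 spin(right) ⇒ at (-3,-1), heading west
t=2 arc(left, 1) ⇒ at (-4,-2), heading south
uniquely the one of 25 2-step routes that fits.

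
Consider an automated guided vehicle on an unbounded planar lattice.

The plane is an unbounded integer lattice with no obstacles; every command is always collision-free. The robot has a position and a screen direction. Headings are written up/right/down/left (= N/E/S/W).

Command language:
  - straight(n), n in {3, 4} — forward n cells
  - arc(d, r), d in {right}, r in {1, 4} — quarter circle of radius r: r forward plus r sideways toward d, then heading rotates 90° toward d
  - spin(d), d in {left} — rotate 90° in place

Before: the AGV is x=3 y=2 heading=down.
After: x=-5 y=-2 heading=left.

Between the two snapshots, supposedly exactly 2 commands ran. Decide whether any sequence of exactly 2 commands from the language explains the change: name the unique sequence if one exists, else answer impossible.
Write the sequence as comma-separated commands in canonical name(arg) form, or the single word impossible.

key: order matters: swapping arc(right, 4) and straight(4) lands elsewhere
from: x=3 y=2 heading=down
t=1 arc(right, 4) ⇒ x=-1 y=-2 heading=left
t=2 straight(4) ⇒ x=-5 y=-2 heading=left
no rival 2-sequence matches.

arc(right, 4), straight(4)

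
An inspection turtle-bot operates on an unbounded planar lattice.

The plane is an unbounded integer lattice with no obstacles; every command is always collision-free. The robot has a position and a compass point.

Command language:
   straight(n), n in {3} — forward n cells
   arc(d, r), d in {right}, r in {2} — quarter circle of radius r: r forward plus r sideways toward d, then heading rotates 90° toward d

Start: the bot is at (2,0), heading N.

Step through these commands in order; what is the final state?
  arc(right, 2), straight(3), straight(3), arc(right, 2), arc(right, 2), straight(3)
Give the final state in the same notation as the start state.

at (7,-2), heading W

t0: at (2,0), heading N
t=1 arc(right, 2) ⇒ at (4,2), heading E
t=2 straight(3) ⇒ at (7,2), heading E
t=3 straight(3) ⇒ at (10,2), heading E
t=4 arc(right, 2) ⇒ at (12,0), heading S
t=5 arc(right, 2) ⇒ at (10,-2), heading W
t=6 straight(3) ⇒ at (7,-2), heading W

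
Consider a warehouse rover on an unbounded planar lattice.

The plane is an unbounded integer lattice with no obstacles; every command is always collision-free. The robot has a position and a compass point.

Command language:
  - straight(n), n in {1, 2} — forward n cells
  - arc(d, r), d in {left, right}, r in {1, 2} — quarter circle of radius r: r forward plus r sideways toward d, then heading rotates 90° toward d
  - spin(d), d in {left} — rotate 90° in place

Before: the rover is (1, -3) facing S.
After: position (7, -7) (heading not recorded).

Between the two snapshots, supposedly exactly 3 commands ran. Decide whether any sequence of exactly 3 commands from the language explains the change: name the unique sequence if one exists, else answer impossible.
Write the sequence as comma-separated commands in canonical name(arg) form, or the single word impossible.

key: order matters: swapping arc(left, 2) and arc(right, 2) lands elsewhere
begin: (1, -3) facing S
[1] after arc(left, 2): (3, -5) facing E
[2] after straight(2): (5, -5) facing E
[3] after arc(right, 2): (7, -7) facing S
no rival 3-sequence matches.

arc(left, 2), straight(2), arc(right, 2)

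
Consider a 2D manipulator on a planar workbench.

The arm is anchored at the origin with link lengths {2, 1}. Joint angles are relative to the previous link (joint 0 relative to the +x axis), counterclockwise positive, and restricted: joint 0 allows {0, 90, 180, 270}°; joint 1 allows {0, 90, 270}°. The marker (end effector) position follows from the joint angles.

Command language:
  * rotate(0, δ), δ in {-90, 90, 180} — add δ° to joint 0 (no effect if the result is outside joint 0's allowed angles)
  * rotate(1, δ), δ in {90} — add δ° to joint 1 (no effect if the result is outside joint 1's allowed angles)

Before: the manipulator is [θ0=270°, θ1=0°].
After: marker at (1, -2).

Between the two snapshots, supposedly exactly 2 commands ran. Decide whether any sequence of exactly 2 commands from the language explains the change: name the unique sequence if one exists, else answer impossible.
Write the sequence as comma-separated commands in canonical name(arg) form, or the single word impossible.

rotate(1, 90), rotate(1, 90)

from: [θ0=270°, θ1=0°]
t=1 rotate(1, 90) ⇒ [θ0=270°, θ1=90°]
t=2 rotate(1, 90) ⇒ [θ0=270°, θ1=90°]
no rival 2-sequence matches.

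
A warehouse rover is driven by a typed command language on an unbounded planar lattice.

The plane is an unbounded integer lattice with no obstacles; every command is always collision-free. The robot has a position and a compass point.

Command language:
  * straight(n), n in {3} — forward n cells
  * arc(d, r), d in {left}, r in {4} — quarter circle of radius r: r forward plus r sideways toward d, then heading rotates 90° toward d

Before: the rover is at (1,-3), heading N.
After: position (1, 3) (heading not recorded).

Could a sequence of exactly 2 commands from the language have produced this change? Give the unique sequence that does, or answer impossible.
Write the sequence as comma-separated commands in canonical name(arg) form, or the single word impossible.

straight(3), straight(3)

begin: at (1,-3), heading N
t=1 straight(3) ⇒ at (1,0), heading N
t=2 straight(3) ⇒ at (1,3), heading N
no rival 2-sequence matches.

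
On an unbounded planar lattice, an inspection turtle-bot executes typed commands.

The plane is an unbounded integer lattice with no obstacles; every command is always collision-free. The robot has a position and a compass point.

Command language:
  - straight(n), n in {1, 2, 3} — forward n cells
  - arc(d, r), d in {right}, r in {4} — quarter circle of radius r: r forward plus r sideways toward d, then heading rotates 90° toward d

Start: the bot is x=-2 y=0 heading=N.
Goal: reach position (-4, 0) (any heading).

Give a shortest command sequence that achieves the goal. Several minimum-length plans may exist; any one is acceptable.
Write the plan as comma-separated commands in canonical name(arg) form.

arc(right, 4), arc(right, 4), arc(right, 4), straight(2), arc(right, 4)

from: x=-2 y=0 heading=N
t=1 arc(right, 4) ⇒ x=2 y=4 heading=E
t=2 arc(right, 4) ⇒ x=6 y=0 heading=S
t=3 arc(right, 4) ⇒ x=2 y=-4 heading=W
t=4 straight(2) ⇒ x=0 y=-4 heading=W
t=5 arc(right, 4) ⇒ x=-4 y=0 heading=N
no 4-step plan works, so 5 is optimal.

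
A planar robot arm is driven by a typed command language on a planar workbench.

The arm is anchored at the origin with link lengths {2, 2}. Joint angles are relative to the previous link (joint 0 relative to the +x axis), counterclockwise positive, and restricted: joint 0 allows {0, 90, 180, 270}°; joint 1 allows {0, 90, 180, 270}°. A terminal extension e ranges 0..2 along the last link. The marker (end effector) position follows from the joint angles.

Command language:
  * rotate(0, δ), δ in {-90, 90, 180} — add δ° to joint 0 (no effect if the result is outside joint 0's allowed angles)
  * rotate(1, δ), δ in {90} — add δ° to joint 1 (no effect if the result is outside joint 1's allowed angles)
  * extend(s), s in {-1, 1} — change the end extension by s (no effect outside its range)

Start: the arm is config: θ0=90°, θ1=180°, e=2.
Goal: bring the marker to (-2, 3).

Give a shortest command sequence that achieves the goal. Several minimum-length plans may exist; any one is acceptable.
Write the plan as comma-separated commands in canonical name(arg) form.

initial: config: θ0=90°, θ1=180°, e=2
t=1 rotate(1, 90) ⇒ config: θ0=90°, θ1=270°, e=2
t=2 rotate(0, 90) ⇒ config: θ0=180°, θ1=270°, e=2
t=3 extend(-1) ⇒ config: θ0=180°, θ1=270°, e=1
no 2-step plan works, so 3 is optimal.

rotate(1, 90), rotate(0, 90), extend(-1)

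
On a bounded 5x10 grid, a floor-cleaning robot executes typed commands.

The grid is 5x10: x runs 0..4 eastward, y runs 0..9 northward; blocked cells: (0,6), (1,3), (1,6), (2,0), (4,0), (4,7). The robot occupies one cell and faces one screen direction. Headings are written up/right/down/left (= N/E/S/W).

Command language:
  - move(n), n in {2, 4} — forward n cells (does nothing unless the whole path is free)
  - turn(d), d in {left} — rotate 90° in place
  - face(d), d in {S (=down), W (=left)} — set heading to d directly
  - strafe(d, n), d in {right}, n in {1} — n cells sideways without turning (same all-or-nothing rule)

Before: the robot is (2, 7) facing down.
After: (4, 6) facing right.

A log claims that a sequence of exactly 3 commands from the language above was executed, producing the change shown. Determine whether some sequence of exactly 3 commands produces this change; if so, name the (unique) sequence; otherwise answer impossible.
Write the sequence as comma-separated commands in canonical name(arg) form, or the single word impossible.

turn(left), strafe(right, 1), move(2)

key: running move(2) before turn(left) would end elsewhere — order is forced
initial: (2, 7) facing down
step 1 (turn(left)): (2, 7) facing right
step 2 (strafe(right, 1)): (2, 6) facing right
step 3 (move(2)): (4, 6) facing right
no rival 3-sequence matches.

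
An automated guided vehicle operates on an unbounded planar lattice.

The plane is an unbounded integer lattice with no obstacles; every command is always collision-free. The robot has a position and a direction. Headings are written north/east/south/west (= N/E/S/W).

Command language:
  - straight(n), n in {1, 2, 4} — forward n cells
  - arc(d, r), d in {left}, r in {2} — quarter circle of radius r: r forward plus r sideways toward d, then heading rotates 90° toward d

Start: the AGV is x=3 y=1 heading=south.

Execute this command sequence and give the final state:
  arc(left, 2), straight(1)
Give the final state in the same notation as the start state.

begin: x=3 y=1 heading=south
step 1 (arc(left, 2)): x=5 y=-1 heading=east
step 2 (straight(1)): x=6 y=-1 heading=east

x=6 y=-1 heading=east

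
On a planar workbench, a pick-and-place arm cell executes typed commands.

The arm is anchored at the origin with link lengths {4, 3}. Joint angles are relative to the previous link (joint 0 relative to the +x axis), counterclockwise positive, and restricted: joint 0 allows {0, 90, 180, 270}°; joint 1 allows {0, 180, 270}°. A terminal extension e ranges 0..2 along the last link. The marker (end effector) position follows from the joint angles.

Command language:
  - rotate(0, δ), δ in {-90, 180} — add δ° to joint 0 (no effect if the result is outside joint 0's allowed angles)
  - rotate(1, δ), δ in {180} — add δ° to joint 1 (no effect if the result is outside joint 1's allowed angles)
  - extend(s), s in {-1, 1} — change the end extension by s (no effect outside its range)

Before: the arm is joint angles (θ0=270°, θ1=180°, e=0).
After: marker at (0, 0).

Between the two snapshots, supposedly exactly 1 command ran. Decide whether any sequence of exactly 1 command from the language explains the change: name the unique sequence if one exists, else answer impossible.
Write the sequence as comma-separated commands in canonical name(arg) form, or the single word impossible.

t0: joint angles (θ0=270°, θ1=180°, e=0)
1. extend(1) → joint angles (θ0=270°, θ1=180°, e=1)
no other 1-command option fits: unique.

extend(1)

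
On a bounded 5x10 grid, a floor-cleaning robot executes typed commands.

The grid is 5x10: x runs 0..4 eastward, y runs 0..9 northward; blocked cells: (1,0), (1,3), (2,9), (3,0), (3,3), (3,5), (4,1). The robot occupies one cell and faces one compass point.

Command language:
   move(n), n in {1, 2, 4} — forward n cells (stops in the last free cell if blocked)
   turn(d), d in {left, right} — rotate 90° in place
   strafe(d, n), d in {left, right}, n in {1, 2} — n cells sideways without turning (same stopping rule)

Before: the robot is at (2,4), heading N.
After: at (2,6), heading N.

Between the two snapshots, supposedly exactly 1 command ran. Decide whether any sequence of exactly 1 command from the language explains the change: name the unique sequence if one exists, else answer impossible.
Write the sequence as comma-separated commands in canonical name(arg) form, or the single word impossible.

key: still facing N — the one step turns nothing
t0: at (2,4), heading N
1. move(2) → at (2,6), heading N
no other 1-command option fits: unique.

move(2)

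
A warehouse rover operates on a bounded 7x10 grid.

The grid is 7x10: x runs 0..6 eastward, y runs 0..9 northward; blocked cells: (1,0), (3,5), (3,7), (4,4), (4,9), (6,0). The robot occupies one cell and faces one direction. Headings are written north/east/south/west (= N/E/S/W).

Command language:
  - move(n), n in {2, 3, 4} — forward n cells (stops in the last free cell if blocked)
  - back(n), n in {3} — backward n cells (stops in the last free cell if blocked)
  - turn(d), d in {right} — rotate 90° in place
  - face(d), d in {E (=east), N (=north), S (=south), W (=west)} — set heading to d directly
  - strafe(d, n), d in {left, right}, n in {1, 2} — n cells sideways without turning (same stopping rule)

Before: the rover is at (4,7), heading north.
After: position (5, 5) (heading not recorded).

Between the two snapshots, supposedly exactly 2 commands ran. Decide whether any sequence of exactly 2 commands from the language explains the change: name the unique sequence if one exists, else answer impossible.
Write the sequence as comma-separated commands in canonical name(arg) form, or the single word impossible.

back(3), strafe(right, 1)

key: back(3) is stopped early by the blocked cell at (4,4)
initial: at (4,7), heading north
1. back(3) → at (4,5), heading north
2. strafe(right, 1) → at (5,5), heading north
no rival 2-sequence matches.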